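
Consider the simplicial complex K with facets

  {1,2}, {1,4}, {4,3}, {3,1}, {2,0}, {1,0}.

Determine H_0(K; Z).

H_0 ≅ Z.

Order the vertices as 0 < 1 < 2 < 3 < 4. Listing each simplex with vertices in this order, K has dimension 1 with simplices:

  0-simplices (5): [0], [1], [2], [3], [4]
  1-simplices (6): [0,1], [0,2], [1,2], [1,3], [1,4], [3,4]

Hence C_0 ≅ Z^5, C_1 ≅ Z^6.

Boundary ∂_1: C_1 → C_0 sends each edge [p,q] (with p < q) to q − p. For instance
  ∂[1,3] = [3] − [1].
The 5×6 boundary matrix has rank 4 and Smith normal form diag(1,1,1,1).

Now H_k = ker ∂_k / im ∂_{k+1}, so:

  H_0: rank C_0 − rank ∂_1 = 5 − 4 = 1, and the invariant factors of ∂_1 are all 1, so H_0 = Z.

(K is a triangulation of a wedge of 2 circles.)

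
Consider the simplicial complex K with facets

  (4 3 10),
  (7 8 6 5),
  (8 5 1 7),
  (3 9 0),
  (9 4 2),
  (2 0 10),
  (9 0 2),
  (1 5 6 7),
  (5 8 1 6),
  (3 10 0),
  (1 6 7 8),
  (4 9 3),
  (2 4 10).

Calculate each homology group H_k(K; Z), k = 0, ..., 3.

We work with the vertex ordering 0 < 1 < 2 < 3 < 4 < 5 < 6 < 7 < 8 < 9 < 10. The simplices of K, each written with vertices in increasing order, are:

  0-simplices (11): [0], [1], [2], [3], [4], [5], [6], [7], [8], [9], [10]
  1-simplices (22): [0,2], [0,3], [0,9], [0,10], [1,5], [1,6], [1,7], [1,8], [2,4], [2,9], [2,10], [3,4], [3,9], [3,10], [4,9], [4,10], [5,6], [5,7], [5,8], [6,7], [6,8], [7,8]
  2-simplices (18): (18 of them)
  3-simplices (5): [1,5,6,7], [1,5,6,8], [1,5,7,8], [1,6,7,8], [5,6,7,8]

giving chain groups C_0 ≅ Z^11, C_1 ≅ Z^22, C_2 ≅ Z^18, C_3 ≅ Z^5.

Boundary ∂_1: C_1 → C_0 maps an edge to its endpoints' difference, ∂[p,q] = q − p.
This gives a 11×22 integer matrix of rank 9; reducing to Smith normal form yields diagonal entries (1,1,1,1,1,1,1,1,1).

Boundary ∂_2: C_2 → C_1 maps a triangle to the signed sum of its edges. For instance
  ∂[1,7,8] = [7,8] − [1,8] + [1,7],
  ∂[0,2,9] = [2,9] − [0,9] + [0,2].
This gives a 22×18 integer matrix of rank 13; reducing to Smith normal form yields diagonal entries (1,1,1,1,1,1,1,1,1,1,1,1,1).

∂_3: C_3 → C_2 sends each 3-simplex σ to the alternating sum Σ_i (−1)^i (σ with its i-th vertex removed). For instance
  ∂[1,5,7,8] = [5,7,8] − [1,7,8] + [1,5,8] − [1,5,7],
  ∂[1,5,6,7] = [5,6,7] − [1,6,7] + [1,5,7] − [1,5,6].
The 18×5 boundary matrix has rank 4 and Smith normal form diag(1,1,1,1).

From H_k ≅ ker(∂_k) / im(∂_{k+1}) we obtain:

  H_0: rank C_0 − rank ∂_1 = 11 − 9 = 2, and the invariant factors of ∂_1 are all 1, so H_0 = Z^2.
  H_1: rank ker ∂_1 − rank ∂_2 = (22 − 9) − 13 = 0, and the invariant factors of ∂_2 are all 1, so H_1 = 0.
  H_2: rank ker ∂_2 − rank ∂_3 = (18 − 13) − 4 = 1, and the invariant factors of ∂_3 are all 1, so H_2 = Z.
  H_3: rank ker ∂_3 − rank ∂_4 = (5 − 4) − 0 = 1, and there is no ∂_4, so H_3 = Z.

H_0 = Z^2,  H_1 = 0,  H_2 = Z,  H_3 = Z.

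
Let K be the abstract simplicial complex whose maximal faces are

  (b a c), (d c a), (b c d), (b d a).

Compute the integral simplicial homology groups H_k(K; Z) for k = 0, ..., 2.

H_0 = Z,  H_1 = 0,  H_2 = Z.

K has 4 vertices, 6 edges, 4 triangles.
rank ∂_0 = 0, rank ∂_1 = 3 ⇒ b_0 = 4 − 0 − 3 = 1; all invariant factors of ∂_1 are 1 so no torsion. So H_0 = Z.
rank ∂_1 = 3, rank ∂_2 = 3 ⇒ b_1 = 6 − 3 − 3 = 0; all invariant factors of ∂_2 are 1 so no torsion. So H_1 = 0.
rank ∂_2 = 3, rank ∂_3 = 0 ⇒ b_2 = 4 − 3 − 0 = 1. So H_2 = Z.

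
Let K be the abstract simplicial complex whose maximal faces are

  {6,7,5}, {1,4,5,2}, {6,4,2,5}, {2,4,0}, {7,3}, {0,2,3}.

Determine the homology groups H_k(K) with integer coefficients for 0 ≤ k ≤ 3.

We work with the vertex ordering 0 < 1 < 2 < 3 < 4 < 5 < 6 < 7. The simplices of K, each written with vertices in increasing order, are:

  0-simplices (8): [0], [1], [2], [3], [4], [5], [6], [7]
  1-simplices (16): [0,2], [0,3], [0,4], [1,2], [1,4], [1,5], [2,3], [2,4], [2,5], [2,6], [3,7], [4,5], [4,6], [5,6], [5,7], [6,7]
  2-simplices (10): [0,2,3], [0,2,4], [1,2,4], [1,2,5], [1,4,5], [2,4,5], [2,4,6], [2,5,6], [4,5,6], [5,6,7]
  3-simplices (2): [1,2,4,5], [2,4,5,6]

Hence C_0 ≅ Z^8, C_1 ≅ Z^16, C_2 ≅ Z^10, C_3 ≅ Z^2.

∂_1: C_1 → C_0 sends each edge [p,q] (with p < q) to q − p. For instance
  ∂[2,6] = [6] − [2].
The 8×16 boundary matrix has rank 7 and Smith normal form diag(1,1,1,1,1,1,1).

Boundary ∂_2: C_2 → C_1 acts by ∂[p,q,r] = [q,r] − [p,r] + [p,q]. For instance
  ∂[5,6,7] = [6,7] − [5,7] + [5,6],
  ∂[1,2,5] = [2,5] − [1,5] + [1,2].
The 16×10 boundary matrix has rank 8 and Smith normal form diag(1,1,1,1,1,1,1,1).

Boundary ∂_3: C_3 → C_2 sends each 3-simplex σ to the alternating sum Σ_i (−1)^i (σ with its i-th vertex removed). For instance
  ∂[2,4,5,6] = [4,5,6] − [2,5,6] + [2,4,6] − [2,4,5],
  ∂[1,2,4,5] = [2,4,5] − [1,4,5] + [1,2,5] − [1,2,4].
As a 10×2 matrix over Z this has rank 2, with invariant factors (1,1).

From H_k ≅ ker(∂_k) / im(∂_{k+1}) we obtain:

  H_0: rank C_0 − rank ∂_1 = 8 − 7 = 1, and the invariant factors of ∂_1 are all 1, so H_0 = Z.
  H_1: rank ker ∂_1 − rank ∂_2 = (16 − 7) − 8 = 1, and the invariant factors of ∂_2 are all 1, so H_1 = Z.
  H_2: rank ker ∂_2 − rank ∂_3 = (10 − 8) − 2 = 0, and the invariant factors of ∂_3 are all 1, so H_2 = 0.
  H_3: rank ker ∂_3 − rank ∂_4 = (2 − 2) − 0 = 0, and there is no ∂_4, so H_3 = 0.

As a check, the Euler characteristic is 8 − 16 + 10 − 2 = 0, which agrees with 1 − 1 + 0 − 0 = 0.

H_0 ≅ Z,  H_1 ≅ Z,  H_2 = 0,  H_3 = 0.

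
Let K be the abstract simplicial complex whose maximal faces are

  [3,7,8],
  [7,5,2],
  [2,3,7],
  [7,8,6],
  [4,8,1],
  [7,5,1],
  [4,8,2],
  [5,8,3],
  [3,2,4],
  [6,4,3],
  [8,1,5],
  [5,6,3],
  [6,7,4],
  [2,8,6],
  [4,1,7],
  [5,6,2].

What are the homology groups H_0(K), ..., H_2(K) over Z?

H_0 ≅ Z,  H_1 ≅ Z^2,  H_2 ≅ Z.

Fix the vertex order 1 < 2 < 3 < 4 < 5 < 6 < 7 < 8 and write every simplex with vertices in increasing order. Then dim K = 2 and the simplices of K are:

  0-simplices (8): [1], [2], [3], [4], [5], [6], [7], [8]
  1-simplices (24): (24 of them)
  2-simplices (16): [1,4,7], [1,4,8], [1,5,7], [1,5,8], [2,3,4], [2,3,7], [2,4,8], [2,5,6], [2,5,7], [2,6,8], [3,4,6], [3,5,6], [3,5,8], [3,7,8], [4,6,7], [6,7,8]

so the chain groups are C_0 ≅ Z^8, C_1 ≅ Z^24, C_2 ≅ Z^16.

∂_1: C_1 → C_0 is given by ∂[p,q] = [q] − [p]. For instance
  ∂[2,3] = [3] − [2].
The 8×24 boundary matrix has rank 7 and Smith normal form diag(1,1,1,1,1,1,1).

∂_2: C_2 → C_1 acts by ∂[p,q,r] = [q,r] − [p,r] + [p,q]. For instance
  ∂[3,4,6] = [4,6] − [3,6] + [3,4],
  ∂[6,7,8] = [7,8] − [6,8] + [6,7].
The 24×16 boundary matrix has rank 15 and Smith normal form diag(1,1,1,1,1,1,1,1,1,1,1,1,1,1,1).

Computing H_k = (kernel of ∂_k) / (image of ∂_{k+1}):

  H_0: rank C_0 − rank ∂_1 = 8 − 7 = 1, and the invariant factors of ∂_1 are all 1, so H_0 ≅ Z.
  H_1: rank ker ∂_1 − rank ∂_2 = (24 − 7) − 15 = 2, and the invariant factors of ∂_2 are all 1, so H_1 ≅ Z^2.
  H_2: rank ker ∂_2 − rank ∂_3 = (16 − 15) − 0 = 1, and there is no ∂_3, so H_2 ≅ Z.

As a check, the Euler characteristic is 8 − 24 + 16 = 0, which agrees with 1 − 2 + 1 = 0.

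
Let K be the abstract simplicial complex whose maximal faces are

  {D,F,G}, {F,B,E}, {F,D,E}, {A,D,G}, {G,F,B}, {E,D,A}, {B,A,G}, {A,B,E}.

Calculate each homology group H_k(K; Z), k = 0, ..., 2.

H_0 ≅ Z,  H_1 = 0,  H_2 ≅ Z.

Take the total order A < B < D < E < F < G on the vertex set. Then K (dimension 2) consists of the simplices:

  0-simplices (6): A, B, D, E, F, G
  1-simplices (12): AB, AD, AE, AG, BE, BF, BG, DE, DF, DG, EF, FG
  2-simplices (8): ABE, ABG, ADE, ADG, BEF, BFG, DEF, DFG

so the chain groups are C_0 ≅ Z^6, C_1 ≅ Z^12, C_2 ≅ Z^8.

The boundary map ∂_1: C_1 → C_0 is given by ∂[p,q] = [q] − [p]. For instance
  ∂BF = F − B.
As a 6×12 matrix over Z this has rank 5, with invariant factors (1,1,1,1,1).

∂_2: C_2 → C_1 maps a triangle to the signed sum of its edges. For instance
  ∂BEF = EF − BF + BE,
  ∂BFG = FG − BG + BF.
The 12×8 boundary matrix has rank 7 and Smith normal form diag(1,1,1,1,1,1,1).

Computing H_k = (kernel of ∂_k) / (image of ∂_{k+1}):

  H_0: rank C_0 − rank ∂_1 = 6 − 5 = 1, and the invariant factors of ∂_1 are all 1, so H_0 = Z.
  H_1: rank ker ∂_1 − rank ∂_2 = (12 − 5) − 7 = 0, and the invariant factors of ∂_2 are all 1, so H_1 = 0.
  H_2: rank ker ∂_2 − rank ∂_3 = (8 − 7) − 0 = 1, and there is no ∂_3, so H_2 = Z.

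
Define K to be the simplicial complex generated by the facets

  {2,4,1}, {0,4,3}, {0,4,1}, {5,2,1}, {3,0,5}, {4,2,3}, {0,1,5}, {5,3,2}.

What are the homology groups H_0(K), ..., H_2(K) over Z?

Order the vertices as 0 < 1 < 2 < 3 < 4 < 5. Listing each simplex with vertices in this order, K has dimension 2 with simplices:

  0-simplices (6): [0], [1], [2], [3], [4], [5]
  1-simplices (12): [0,1], [0,3], [0,4], [0,5], [1,2], [1,4], [1,5], [2,3], [2,4], [2,5], [3,4], [3,5]
  2-simplices (8): [0,1,4], [0,1,5], [0,3,4], [0,3,5], [1,2,4], [1,2,5], [2,3,4], [2,3,5]

Hence C_0 ≅ Z^6, C_1 ≅ Z^12, C_2 ≅ Z^8.

The boundary map ∂_1: C_1 → C_0 sends each edge [p,q] (with p < q) to q − p.
The resulting 6×12 matrix has rank 5, and its Smith normal form has invariant factors (1,1,1,1,1).

∂_2: C_2 → C_1 acts by ∂[p,q,r] = [q,r] − [p,r] + [p,q]. For instance
  ∂[1,2,4] = [2,4] − [1,4] + [1,2],
  ∂[2,3,4] = [3,4] − [2,4] + [2,3].
This gives a 12×8 integer matrix of rank 7; reducing to Smith normal form yields diagonal entries (1,1,1,1,1,1,1).

Computing H_k = (kernel of ∂_k) / (image of ∂_{k+1}):

  H_0: rank C_0 − rank ∂_1 = 6 − 5 = 1, and the invariant factors of ∂_1 are all 1, so H_0 ≅ Z.
  H_1: rank ker ∂_1 − rank ∂_2 = (12 − 5) − 7 = 0, and the invariant factors of ∂_2 are all 1, so H_1 ≅ 0.
  H_2: rank ker ∂_2 − rank ∂_3 = (8 − 7) − 0 = 1, and there is no ∂_3, so H_2 ≅ Z.

H_0 ≅ Z,  H_1 = 0,  H_2 ≅ Z.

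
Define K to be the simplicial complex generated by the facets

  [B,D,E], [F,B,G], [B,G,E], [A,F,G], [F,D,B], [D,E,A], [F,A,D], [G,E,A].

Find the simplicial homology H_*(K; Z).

Take the total order A < B < D < E < F < G on the vertex set. Then K (dimension 2) consists of the simplices:

  0-simplices (6): A, B, D, E, F, G
  1-simplices (12): AD, AE, AF, AG, BD, BE, BF, BG, DE, DF, EG, FG
  2-simplices (8): ADE, ADF, AEG, AFG, BDE, BDF, BEG, BFG

so the chain groups are C_0 ≅ Z^6, C_1 ≅ Z^12, C_2 ≅ Z^8.

Boundary ∂_1: C_1 → C_0 is given by ∂[p,q] = [q] − [p]. For instance
  ∂DE = E − D.
The 6×12 boundary matrix has rank 5 and Smith normal form diag(1,1,1,1,1).

The boundary map ∂_2: C_2 → C_1 sends each 2-simplex [p,q,r] to [q,r] − [p,r] + [p,q]. For instance
  ∂BDF = DF − BF + BD,
  ∂ADE = DE − AE + AD.
The 12×8 boundary matrix has rank 7 and Smith normal form diag(1,1,1,1,1,1,1).

Reading off H_k = ker ∂_k / im ∂_{k+1}:

  H_0: rank C_0 − rank ∂_1 = 6 − 5 = 1, and the invariant factors of ∂_1 are all 1, so H_0 ≅ Z.
  H_1: rank ker ∂_1 − rank ∂_2 = (12 − 5) − 7 = 0, and the invariant factors of ∂_2 are all 1, so H_1 ≅ 0.
  H_2: rank ker ∂_2 − rank ∂_3 = (8 − 7) − 0 = 1, and there is no ∂_3, so H_2 ≅ Z.

As a check, the Euler characteristic is 6 − 12 + 8 = 2, which agrees with 1 − 0 + 1 = 2.

H_0 = Z,  H_1 = 0,  H_2 = Z.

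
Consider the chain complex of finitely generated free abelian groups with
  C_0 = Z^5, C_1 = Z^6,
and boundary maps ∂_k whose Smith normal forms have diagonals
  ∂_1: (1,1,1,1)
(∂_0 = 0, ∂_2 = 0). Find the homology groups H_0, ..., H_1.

H_0 = Z,  H_1 = Z^2.

H_0: b_0 = 5 − 0 − 4 = 1; torsion from ∂_1 factors > 1: none. So H_0 = Z.
H_1: b_1 = 6 − 4 − 0 = 2; torsion from ∂_2 factors > 1: none. So H_1 = Z^2.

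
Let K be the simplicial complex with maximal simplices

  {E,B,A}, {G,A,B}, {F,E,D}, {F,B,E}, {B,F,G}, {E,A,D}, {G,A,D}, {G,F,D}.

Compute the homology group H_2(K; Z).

Order the vertices as A < B < D < E < F < G. Listing each simplex with vertices in this order, K has dimension 2 with simplices:

  0-simplices (6): A, B, D, E, F, G
  1-simplices (12): AB, AD, AE, AG, BE, BF, BG, DE, DF, DG, EF, FG
  2-simplices (8): ABE, ABG, ADE, ADG, BEF, BFG, DEF, DFG

Hence C_0 ≅ Z^6, C_1 ≅ Z^12, C_2 ≅ Z^8.

The boundary map ∂_1: C_1 → C_0 is given by ∂[p,q] = [q] − [p].
The 6×12 boundary matrix has rank 5 and Smith normal form diag(1,1,1,1,1).

The boundary map ∂_2: C_2 → C_1 acts by ∂[p,q,r] = [q,r] − [p,r] + [p,q]. For instance
  ∂ABE = BE − AE + AB,
  ∂ADE = DE − AE + AD.
The 12×8 boundary matrix has rank 7 and Smith normal form diag(1,1,1,1,1,1,1).

Computing H_k = (kernel of ∂_k) / (image of ∂_{k+1}):

  H_2: rank ker ∂_2 − rank ∂_3 = (8 − 7) − 0 = 1, and there is no ∂_3, so H_2 = Z.

(K is a triangulation of the 2-sphere S^2.)

H_2 = Z.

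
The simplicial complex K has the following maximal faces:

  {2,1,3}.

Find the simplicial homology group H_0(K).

Order the vertices as 1 < 2 < 3. Listing each simplex with vertices in this order, K has dimension 2 with simplices:

  0-simplices (3): [1], [2], [3]
  1-simplices (3): [1,2], [1,3], [2,3]
  2-simplices (1): [1,2,3]

Hence C_0 ≅ Z^3, C_1 ≅ Z^3, C_2 ≅ Z^1.

The boundary map ∂_1: C_1 → C_0 sends each edge [p,q] (with p < q) to q − p. For instance
  ∂[1,3] = [3] − [1].
This gives a 3×3 integer matrix of rank 2; reducing to Smith normal form yields diagonal entries (1,1).

∂_2: C_2 → C_1 sends each 2-simplex [p,q,r] to [q,r] − [p,r] + [p,q]. For instance
  ∂[1,2,3] = [2,3] − [1,3] + [1,2].
As a 3×1 matrix over Z this has rank 1, with invariant factors (1).

Computing H_k = (kernel of ∂_k) / (image of ∂_{k+1}):

  H_0: rank C_0 − rank ∂_1 = 3 − 2 = 1, and the invariant factors of ∂_1 are all 1, so H_0 ≅ Z.

(K is a triangulation of the 2-simplex.)

H_0 ≅ Z.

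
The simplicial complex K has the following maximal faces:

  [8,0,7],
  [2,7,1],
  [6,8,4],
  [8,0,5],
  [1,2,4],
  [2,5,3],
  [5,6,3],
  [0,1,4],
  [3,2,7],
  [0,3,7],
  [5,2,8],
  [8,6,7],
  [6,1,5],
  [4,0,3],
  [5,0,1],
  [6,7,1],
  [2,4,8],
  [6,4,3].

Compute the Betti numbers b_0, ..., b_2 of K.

We work with the vertex ordering 0 < 1 < 2 < 3 < 4 < 5 < 6 < 7 < 8. The simplices of K, each written with vertices in increasing order, are:

  0-simplices (9): [0], [1], [2], [3], [4], [5], [6], [7], [8]
  1-simplices (27): (27 of them)
  2-simplices (18): [0,1,4], [0,1,5], [0,3,4], [0,3,7], [0,5,8], [0,7,8], [1,2,4], [1,2,7], [1,5,6], [1,6,7], [2,3,5], [2,3,7], [2,4,8], [2,5,8], [3,4,6], [3,5,6], [4,6,8], [6,7,8]

giving chain groups C_0 ≅ Z^9, C_1 ≅ Z^27, C_2 ≅ Z^18.

Boundary ∂_1: C_1 → C_0 sends each edge [p,q] (with p < q) to q − p. For instance
  ∂[2,5] = [5] − [2].
The resulting 9×27 matrix has rank 8, and its Smith normal form has invariant factors (1,1,1,1,1,1,1,1).

∂_2: C_2 → C_1 sends each 2-simplex [p,q,r] to [q,r] − [p,r] + [p,q]. For instance
  ∂[0,1,4] = [1,4] − [0,4] + [0,1],
  ∂[0,1,5] = [1,5] − [0,5] + [0,1].
The resulting 27×18 matrix has rank 17, and its Smith normal form has invariant factors (1,1,1,1,1,1,1,1,1,1,1,1,1,1,1,1,1).

Now H_k = ker ∂_k / im ∂_{k+1}, so:

  H_0: rank C_0 − rank ∂_1 = 9 − 8 = 1, and the invariant factors of ∂_1 are all 1, so H_0 ≅ Z.
  H_1: rank ker ∂_1 − rank ∂_2 = (27 − 8) − 17 = 2, and the invariant factors of ∂_2 are all 1, so H_1 ≅ Z^2.
  H_2: rank ker ∂_2 − rank ∂_3 = (18 − 17) − 0 = 1, and there is no ∂_3, so H_2 ≅ Z.

As a check, the Euler characteristic is 9 − 27 + 18 = 0, which agrees with 1 − 2 + 1 = 0.

Hence the Betti numbers are b_0 = 1, b_1 = 2, b_2 = 1.

b_0 = 1, b_1 = 2, b_2 = 1.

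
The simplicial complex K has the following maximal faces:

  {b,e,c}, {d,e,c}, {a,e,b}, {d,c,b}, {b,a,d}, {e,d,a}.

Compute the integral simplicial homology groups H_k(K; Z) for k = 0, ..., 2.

We work with the vertex ordering a < b < c < d < e. The simplices of K, each written with vertices in increasing order, are:

  0-simplices (5): a, b, c, d, e
  1-simplices (9): ab, ad, ae, bc, bd, be, cd, ce, de
  2-simplices (6): abd, abe, ade, bcd, bce, cde

so the chain groups are C_0 ≅ Z^5, C_1 ≅ Z^9, C_2 ≅ Z^6.

The boundary map ∂_1: C_1 → C_0 sends each edge [p,q] (with p < q) to q − p.
As a 5×9 matrix over Z this has rank 4, with invariant factors (1,1,1,1).

The boundary map ∂_2: C_2 → C_1 acts by ∂[p,q,r] = [q,r] − [p,r] + [p,q]. For instance
  ∂abd = bd − ad + ab,
  ∂bcd = cd − bd + bc.
The 9×6 boundary matrix has rank 5 and Smith normal form diag(1,1,1,1,1).

Computing H_k = (kernel of ∂_k) / (image of ∂_{k+1}):

  H_0: rank C_0 − rank ∂_1 = 5 − 4 = 1, and the invariant factors of ∂_1 are all 1, so H_0 ≅ Z.
  H_1: rank ker ∂_1 − rank ∂_2 = (9 − 4) − 5 = 0, and the invariant factors of ∂_2 are all 1, so H_1 ≅ 0.
  H_2: rank ker ∂_2 − rank ∂_3 = (6 − 5) − 0 = 1, and there is no ∂_3, so H_2 ≅ Z.

As a check, the Euler characteristic is 5 − 9 + 6 = 2, which agrees with 1 − 0 + 1 = 2.

H_0 = Z,  H_1 = 0,  H_2 = Z.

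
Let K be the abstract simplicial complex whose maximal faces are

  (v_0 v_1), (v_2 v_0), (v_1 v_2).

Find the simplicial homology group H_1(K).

H_1 ≅ Z.

Take the total order v_0 < v_1 < v_2 on the vertex set. Then K (dimension 1) consists of the simplices:

  0-simplices (3): [v_0], [v_1], [v_2]
  1-simplices (3): [v_0,v_1], [v_0,v_2], [v_1,v_2]

giving chain groups C_0 ≅ Z^3, C_1 ≅ Z^3.

The boundary map ∂_1: C_1 → C_0 maps an edge to its endpoints' difference, ∂[p,q] = q − p. For instance
  ∂[v_1,v_2] = [v_2] − [v_1].
The 3×3 boundary matrix has rank 2 and Smith normal form diag(1,1).

Now H_k = ker ∂_k / im ∂_{k+1}, so:

  H_1: rank ker ∂_1 − rank ∂_2 = (3 − 2) − 0 = 1, and there is no ∂_2, so H_1 ≅ Z.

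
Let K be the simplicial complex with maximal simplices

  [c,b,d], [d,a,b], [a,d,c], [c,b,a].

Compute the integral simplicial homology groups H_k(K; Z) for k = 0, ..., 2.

Order the vertices as a < b < c < d. Listing each simplex with vertices in this order, K has dimension 2 with simplices:

  0-simplices (4): a, b, c, d
  1-simplices (6): ab, ac, ad, bc, bd, cd
  2-simplices (4): abc, abd, acd, bcd

so the chain groups are C_0 ≅ Z^4, C_1 ≅ Z^6, C_2 ≅ Z^4.

The boundary map ∂_1: C_1 → C_0 sends each edge [p,q] (with p < q) to q − p.
The resulting 4×6 matrix has rank 3, and its Smith normal form has invariant factors (1,1,1).

The boundary map ∂_2: C_2 → C_1 acts by ∂[p,q,r] = [q,r] − [p,r] + [p,q]. For instance
  ∂abc = bc − ac + ab,
  ∂bcd = cd − bd + bc.
This gives a 6×4 integer matrix of rank 3; reducing to Smith normal form yields diagonal entries (1,1,1).

From H_k ≅ ker(∂_k) / im(∂_{k+1}) we obtain:

  H_0: rank C_0 − rank ∂_1 = 4 − 3 = 1, and the invariant factors of ∂_1 are all 1, so H_0 = Z.
  H_1: rank ker ∂_1 − rank ∂_2 = (6 − 3) − 3 = 0, and the invariant factors of ∂_2 are all 1, so H_1 = 0.
  H_2: rank ker ∂_2 − rank ∂_3 = (4 − 3) − 0 = 1, and there is no ∂_3, so H_2 = Z.

H_0 ≅ Z,  H_1 = 0,  H_2 ≅ Z.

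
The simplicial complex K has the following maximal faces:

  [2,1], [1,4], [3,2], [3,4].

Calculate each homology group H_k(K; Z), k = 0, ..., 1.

Take the total order 1 < 2 < 3 < 4 on the vertex set. Then K (dimension 1) consists of the simplices:

  0-simplices (4): [1], [2], [3], [4]
  1-simplices (4): [1,2], [1,4], [2,3], [3,4]

Hence C_0 ≅ Z^4, C_1 ≅ Z^4.

∂_1: C_1 → C_0 maps an edge to its endpoints' difference, ∂[p,q] = q − p. For instance
  ∂[3,4] = [4] − [3].
The resulting 4×4 matrix has rank 3, and its Smith normal form has invariant factors (1,1,1).

Reading off H_k = ker ∂_k / im ∂_{k+1}:

  H_0: rank C_0 − rank ∂_1 = 4 − 3 = 1, and the invariant factors of ∂_1 are all 1, so H_0 = Z.
  H_1: rank ker ∂_1 − rank ∂_2 = (4 − 3) − 0 = 1, and there is no ∂_2, so H_1 = Z.

H_0 = Z,  H_1 = Z.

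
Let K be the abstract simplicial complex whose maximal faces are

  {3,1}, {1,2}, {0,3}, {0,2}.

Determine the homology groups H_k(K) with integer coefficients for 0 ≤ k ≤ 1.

Fix the vertex order 0 < 1 < 2 < 3 and write every simplex with vertices in increasing order. Then dim K = 1 and the simplices of K are:

  0-simplices (4): [0], [1], [2], [3]
  1-simplices (4): [0,2], [0,3], [1,2], [1,3]

so the chain groups are C_0 ≅ Z^4, C_1 ≅ Z^4.

The boundary map ∂_1: C_1 → C_0 maps an edge to its endpoints' difference, ∂[p,q] = q − p. For instance
  ∂[1,3] = [3] − [1].
This gives a 4×4 integer matrix of rank 3; reducing to Smith normal form yields diagonal entries (1,1,1).

From H_k ≅ ker(∂_k) / im(∂_{k+1}) we obtain:

  H_0: rank C_0 − rank ∂_1 = 4 − 3 = 1, and the invariant factors of ∂_1 are all 1, so H_0 ≅ Z.
  H_1: rank ker ∂_1 − rank ∂_2 = (4 − 3) − 0 = 1, and there is no ∂_2, so H_1 ≅ Z.

H_0 = Z,  H_1 = Z.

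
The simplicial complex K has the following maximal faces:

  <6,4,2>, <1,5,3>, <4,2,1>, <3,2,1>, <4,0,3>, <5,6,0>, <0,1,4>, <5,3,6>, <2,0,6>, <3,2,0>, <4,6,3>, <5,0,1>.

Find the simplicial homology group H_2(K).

H_2 = 0.

Order the vertices as 0 < 1 < 2 < 3 < 4 < 5 < 6. Listing each simplex with vertices in this order, K has dimension 2 with simplices:

  0-simplices (7): [0], [1], [2], [3], [4], [5], [6]
  1-simplices (18): [0,1], [0,2], [0,3], [0,4], [0,5], [0,6], [1,2], [1,3], [1,4], [1,5], [2,3], [2,4], [2,6], [3,4], [3,5], [3,6], [4,6], [5,6]
  2-simplices (12): [0,1,4], [0,1,5], [0,2,3], [0,2,6], [0,3,4], [0,5,6], [1,2,3], [1,2,4], [1,3,5], [2,4,6], [3,4,6], [3,5,6]

giving chain groups C_0 ≅ Z^7, C_1 ≅ Z^18, C_2 ≅ Z^12.

∂_1: C_1 → C_0 maps an edge to its endpoints' difference, ∂[p,q] = q − p. For instance
  ∂[1,5] = [5] − [1].
The 7×18 boundary matrix has rank 6 and Smith normal form diag(1,1,1,1,1,1).

Boundary ∂_2: C_2 → C_1 maps a triangle to the signed sum of its edges. For instance
  ∂[0,1,4] = [1,4] − [0,4] + [0,1],
  ∂[2,4,6] = [4,6] − [2,6] + [2,4].
The resulting 18×12 matrix has rank 12, and its Smith normal form has invariant factors (1,1,1,1,1,1,1,1,1,1,1,2).

Reading off H_k = ker ∂_k / im ∂_{k+1}:

  H_2: rank ker ∂_2 − rank ∂_3 = (12 − 12) − 0 = 0, and there is no ∂_3, so H_2 = 0.

(K is a triangulation of the real projective plane RP^2.)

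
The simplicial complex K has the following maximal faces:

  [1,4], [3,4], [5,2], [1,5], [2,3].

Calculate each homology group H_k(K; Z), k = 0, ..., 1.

Take the total order 1 < 2 < 3 < 4 < 5 on the vertex set. Then K (dimension 1) consists of the simplices:

  0-simplices (5): [1], [2], [3], [4], [5]
  1-simplices (5): [1,4], [1,5], [2,3], [2,5], [3,4]

giving chain groups C_0 ≅ Z^5, C_1 ≅ Z^5.

Boundary ∂_1: C_1 → C_0 maps an edge to its endpoints' difference, ∂[p,q] = q − p. For instance
  ∂[1,5] = [5] − [1].
As a 5×5 matrix over Z this has rank 4, with invariant factors (1,1,1,1).

Computing H_k = (kernel of ∂_k) / (image of ∂_{k+1}):

  H_0: rank C_0 − rank ∂_1 = 5 − 4 = 1, and the invariant factors of ∂_1 are all 1, so H_0 ≅ Z.
  H_1: rank ker ∂_1 − rank ∂_2 = (5 − 4) − 0 = 1, and there is no ∂_2, so H_1 ≅ Z.

H_0 ≅ Z,  H_1 ≅ Z.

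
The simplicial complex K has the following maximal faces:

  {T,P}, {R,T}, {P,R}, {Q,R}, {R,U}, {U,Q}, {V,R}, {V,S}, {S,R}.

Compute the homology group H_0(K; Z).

Order the vertices as P < Q < R < S < T < U < V. Listing each simplex with vertices in this order, K has dimension 1 with simplices:

  0-simplices (7): P, Q, R, S, T, U, V
  1-simplices (9): PR, PT, QR, QU, RS, RT, RU, RV, SV

so the chain groups are C_0 ≅ Z^7, C_1 ≅ Z^9.

∂_1: C_1 → C_0 is given by ∂[p,q] = [q] − [p]. For instance
  ∂QR = R − Q.
As a 7×9 matrix over Z this has rank 6, with invariant factors (1,1,1,1,1,1).

Computing H_k = (kernel of ∂_k) / (image of ∂_{k+1}):

  H_0: rank C_0 − rank ∂_1 = 7 − 6 = 1, and the invariant factors of ∂_1 are all 1, so H_0 ≅ Z.

H_0 ≅ Z.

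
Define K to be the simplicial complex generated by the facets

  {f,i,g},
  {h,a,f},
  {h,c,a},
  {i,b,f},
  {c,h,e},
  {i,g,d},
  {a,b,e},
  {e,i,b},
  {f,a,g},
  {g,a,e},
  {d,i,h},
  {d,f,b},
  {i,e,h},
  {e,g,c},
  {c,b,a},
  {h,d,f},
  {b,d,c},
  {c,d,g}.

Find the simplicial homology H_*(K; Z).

Order the vertices as a < b < c < d < e < f < g < h < i. Listing each simplex with vertices in this order, K has dimension 2 with simplices:

  0-simplices (9): a, b, c, d, e, f, g, h, i
  1-simplices (27): ab, ac, ae, af, ag, ah, bc, bd, be, bf, bi, cd, ce, cg, ch, df, dg, dh, di, eg, eh, ei, fg, fh, fi, gi, hi
  2-simplices (18): abc, abe, ach, aeg, afg, afh, bcd, bdf, bei, bfi, cdg, ceg, ceh, dfh, dgi, dhi, ehi, fgi

giving chain groups C_0 ≅ Z^9, C_1 ≅ Z^27, C_2 ≅ Z^18.

∂_1: C_1 → C_0 is given by ∂[p,q] = [q] − [p]. For instance
  ∂bf = f − b.
As a 9×27 matrix over Z this has rank 8, with invariant factors (1,1,1,1,1,1,1,1).

∂_2: C_2 → C_1 acts by ∂[p,q,r] = [q,r] − [p,r] + [p,q]. For instance
  ∂ach = ch − ah + ac,
  ∂ceh = eh − ch + ce.
The 27×18 boundary matrix has rank 18 and Smith normal form diag(1,1,1,1,1,1,1,1,1,1,1,1,1,1,1,1,1,2).

Computing H_k = (kernel of ∂_k) / (image of ∂_{k+1}):

  H_0: rank C_0 − rank ∂_1 = 9 − 8 = 1, and the invariant factors of ∂_1 are all 1, so H_0 ≅ Z.
  H_1: rank ker ∂_1 − rank ∂_2 = (27 − 8) − 18 = 1, and ∂_2 has invariant factor 2 > 1, so H_1 ≅ Z ⊕ Z_2.
  H_2: rank ker ∂_2 − rank ∂_3 = (18 − 18) − 0 = 0, and there is no ∂_3, so H_2 ≅ 0.

H_0 ≅ Z,  H_1 ≅ Z ⊕ Z_2,  H_2 = 0.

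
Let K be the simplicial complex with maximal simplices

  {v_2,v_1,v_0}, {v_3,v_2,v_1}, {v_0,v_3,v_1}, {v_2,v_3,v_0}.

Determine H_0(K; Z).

H_0 = Z.

Take the total order v_0 < v_1 < v_2 < v_3 on the vertex set. Then K (dimension 2) consists of the simplices:

  0-simplices (4): [v_0], [v_1], [v_2], [v_3]
  1-simplices (6): [v_0,v_1], [v_0,v_2], [v_0,v_3], [v_1,v_2], [v_1,v_3], [v_2,v_3]
  2-simplices (4): [v_0,v_1,v_2], [v_0,v_1,v_3], [v_0,v_2,v_3], [v_1,v_2,v_3]

Hence C_0 ≅ Z^4, C_1 ≅ Z^6, C_2 ≅ Z^4.

∂_1: C_1 → C_0 sends each edge [p,q] (with p < q) to q − p. For instance
  ∂[v_0,v_1] = [v_1] − [v_0].
The 4×6 boundary matrix has rank 3 and Smith normal form diag(1,1,1).

Boundary ∂_2: C_2 → C_1 maps a triangle to the signed sum of its edges. For instance
  ∂[v_0,v_1,v_2] = [v_1,v_2] − [v_0,v_2] + [v_0,v_1],
  ∂[v_0,v_1,v_3] = [v_1,v_3] − [v_0,v_3] + [v_0,v_1].
As a 6×4 matrix over Z this has rank 3, with invariant factors (1,1,1).

Now H_k = ker ∂_k / im ∂_{k+1}, so:

  H_0: rank C_0 − rank ∂_1 = 4 − 3 = 1, and the invariant factors of ∂_1 are all 1, so H_0 = Z.

(K is a triangulation of the 2-sphere S^2.)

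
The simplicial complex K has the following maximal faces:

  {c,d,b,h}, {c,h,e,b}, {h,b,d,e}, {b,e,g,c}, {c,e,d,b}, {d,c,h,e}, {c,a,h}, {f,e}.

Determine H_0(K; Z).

Fix the vertex order a < b < c < d < e < f < g < h and write every simplex with vertices in increasing order. Then dim K = 3 and the simplices of K are:

  0-simplices (8): a, b, c, d, e, f, g, h
  1-simplices (16): ac, ah, bc, bd, be, bg, bh, cd, ce, cg, ch, de, dh, ef, eg, eh
  2-simplices (14): ach, bcd, bce, bcg, bch, bde, bdh, beg, beh, cde, cdh, ceg, ceh, deh
  3-simplices (6): bcde, bcdh, bceg, bceh, bdeh, cdeh

Hence C_0 ≅ Z^8, C_1 ≅ Z^16, C_2 ≅ Z^14, C_3 ≅ Z^6.

Boundary ∂_1: C_1 → C_0 is given by ∂[p,q] = [q] − [p].
The 8×16 boundary matrix has rank 7 and Smith normal form diag(1,1,1,1,1,1,1).

∂_2: C_2 → C_1 acts by ∂[p,q,r] = [q,r] − [p,r] + [p,q]. For instance
  ∂bch = ch − bh + bc,
  ∂beg = eg − bg + be.
This gives a 16×14 integer matrix of rank 9; reducing to Smith normal form yields diagonal entries (1,1,1,1,1,1,1,1,1).

The boundary map ∂_3: C_3 → C_2 sends each 3-simplex σ to the alternating sum Σ_i (−1)^i (σ with its i-th vertex removed). For instance
  ∂bceh = ceh − beh + bch − bce,
  ∂bcdh = cdh − bdh + bch − bcd.
The 14×6 boundary matrix has rank 5 and Smith normal form diag(1,1,1,1,1).

Reading off H_k = ker ∂_k / im ∂_{k+1}:

  H_0: rank C_0 − rank ∂_1 = 8 − 7 = 1, and the invariant factors of ∂_1 are all 1, so H_0 = Z.

H_0 = Z.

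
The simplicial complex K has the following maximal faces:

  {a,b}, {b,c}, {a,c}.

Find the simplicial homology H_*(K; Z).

Take the total order a < b < c on the vertex set. Then K (dimension 1) consists of the simplices:

  0-simplices (3): a, b, c
  1-simplices (3): ab, ac, bc

giving chain groups C_0 ≅ Z^3, C_1 ≅ Z^3.

Boundary ∂_1: C_1 → C_0 is given by ∂[p,q] = [q] − [p].
This gives a 3×3 integer matrix of rank 2; reducing to Smith normal form yields diagonal entries (1,1).

Now H_k = ker ∂_k / im ∂_{k+1}, so:

  H_0: rank C_0 − rank ∂_1 = 3 − 2 = 1, and the invariant factors of ∂_1 are all 1, so H_0 = Z.
  H_1: rank ker ∂_1 − rank ∂_2 = (3 − 2) − 0 = 1, and there is no ∂_2, so H_1 = Z.

H_0 ≅ Z,  H_1 ≅ Z.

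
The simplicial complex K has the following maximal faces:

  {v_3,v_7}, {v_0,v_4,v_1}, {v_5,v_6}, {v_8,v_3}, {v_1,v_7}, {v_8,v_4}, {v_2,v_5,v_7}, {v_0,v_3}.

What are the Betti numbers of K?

Take the total order v_0 < v_1 < v_2 < v_3 < v_4 < v_5 < v_6 < v_7 < v_8 on the vertex set. Then K (dimension 2) consists of the simplices:

  0-simplices (9): [v_0], [v_1], [v_2], [v_3], [v_4], [v_5], [v_6], [v_7], [v_8]
  1-simplices (12): [v_0,v_1], [v_0,v_3], [v_0,v_4], [v_1,v_4], [v_1,v_7], [v_2,v_5], [v_2,v_7], [v_3,v_7], [v_3,v_8], [v_4,v_8], [v_5,v_6], [v_5,v_7]
  2-simplices (2): [v_0,v_1,v_4], [v_2,v_5,v_7]

Hence C_0 ≅ Z^9, C_1 ≅ Z^12, C_2 ≅ Z^2.

Boundary ∂_1: C_1 → C_0 is given by ∂[p,q] = [q] − [p].
The resulting 9×12 matrix has rank 8, and its Smith normal form has invariant factors (1,1,1,1,1,1,1,1).

The boundary map ∂_2: C_2 → C_1 acts by ∂[p,q,r] = [q,r] − [p,r] + [p,q]. For instance
  ∂[v_0,v_1,v_4] = [v_1,v_4] − [v_0,v_4] + [v_0,v_1],
  ∂[v_2,v_5,v_7] = [v_5,v_7] − [v_2,v_7] + [v_2,v_5].
As a 12×2 matrix over Z this has rank 2, with invariant factors (1,1).

Now H_k = ker ∂_k / im ∂_{k+1}, so:

  H_0: rank C_0 − rank ∂_1 = 9 − 8 = 1, and the invariant factors of ∂_1 are all 1, so H_0 = Z.
  H_1: rank ker ∂_1 − rank ∂_2 = (12 − 8) − 2 = 2, and the invariant factors of ∂_2 are all 1, so H_1 = Z^2.
  H_2: rank ker ∂_2 − rank ∂_3 = (2 − 2) − 0 = 0, and there is no ∂_3, so H_2 = 0.

Hence the Betti numbers are b_0 = 1, b_1 = 2, b_2 = 0.

b_0 = 1, b_1 = 2, b_2 = 0.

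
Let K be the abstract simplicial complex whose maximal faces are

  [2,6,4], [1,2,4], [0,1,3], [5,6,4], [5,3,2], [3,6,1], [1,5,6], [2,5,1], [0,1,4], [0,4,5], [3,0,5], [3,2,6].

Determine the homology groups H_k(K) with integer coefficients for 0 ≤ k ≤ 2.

H_0 = Z,  H_1 = Z_2,  H_2 = 0.

We work with the vertex ordering 0 < 1 < 2 < 3 < 4 < 5 < 6. The simplices of K, each written with vertices in increasing order, are:

  0-simplices (7): [0], [1], [2], [3], [4], [5], [6]
  1-simplices (18): [0,1], [0,3], [0,4], [0,5], [1,2], [1,3], [1,4], [1,5], [1,6], [2,3], [2,4], [2,5], [2,6], [3,5], [3,6], [4,5], [4,6], [5,6]
  2-simplices (12): [0,1,3], [0,1,4], [0,3,5], [0,4,5], [1,2,4], [1,2,5], [1,3,6], [1,5,6], [2,3,5], [2,3,6], [2,4,6], [4,5,6]

Hence C_0 ≅ Z^7, C_1 ≅ Z^18, C_2 ≅ Z^12.

∂_1: C_1 → C_0 sends each edge [p,q] (with p < q) to q − p. For instance
  ∂[2,6] = [6] − [2].
This gives a 7×18 integer matrix of rank 6; reducing to Smith normal form yields diagonal entries (1,1,1,1,1,1).

The boundary map ∂_2: C_2 → C_1 acts by ∂[p,q,r] = [q,r] − [p,r] + [p,q]. For instance
  ∂[4,5,6] = [5,6] − [4,6] + [4,5],
  ∂[1,2,5] = [2,5] − [1,5] + [1,2].
As a 18×12 matrix over Z this has rank 12, with invariant factors (1,1,1,1,1,1,1,1,1,1,1,2).

From H_k ≅ ker(∂_k) / im(∂_{k+1}) we obtain:

  H_0: rank C_0 − rank ∂_1 = 7 − 6 = 1, and the invariant factors of ∂_1 are all 1, so H_0 ≅ Z.
  H_1: rank ker ∂_1 − rank ∂_2 = (18 − 6) − 12 = 0, and ∂_2 has invariant factor 2 > 1, so H_1 ≅ Z_2.
  H_2: rank ker ∂_2 − rank ∂_3 = (12 − 12) − 0 = 0, and there is no ∂_3, so H_2 ≅ 0.

As a check, the Euler characteristic is 7 − 18 + 12 = 1, which agrees with 1 − 0 + 0 = 1.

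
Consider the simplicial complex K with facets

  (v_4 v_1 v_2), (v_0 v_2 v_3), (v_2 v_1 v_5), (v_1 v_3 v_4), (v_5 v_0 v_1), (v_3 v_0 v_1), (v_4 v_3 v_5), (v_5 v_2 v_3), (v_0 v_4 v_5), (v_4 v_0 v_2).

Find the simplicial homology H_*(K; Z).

H_0 ≅ Z,  H_1 ≅ Z/2,  H_2 = 0.

We work with the vertex ordering v_0 < v_1 < v_2 < v_3 < v_4 < v_5. The simplices of K, each written with vertices in increasing order, are:

  0-simplices (6): [v_0], [v_1], [v_2], [v_3], [v_4], [v_5]
  1-simplices (15): (15 of them)
  2-simplices (10): [v_0,v_1,v_3], [v_0,v_1,v_5], [v_0,v_2,v_3], [v_0,v_2,v_4], [v_0,v_4,v_5], [v_1,v_2,v_4], [v_1,v_2,v_5], [v_1,v_3,v_4], [v_2,v_3,v_5], [v_3,v_4,v_5]

giving chain groups C_0 ≅ Z^6, C_1 ≅ Z^15, C_2 ≅ Z^10.

The boundary map ∂_1: C_1 → C_0 maps an edge to its endpoints' difference, ∂[p,q] = q − p.
This gives a 6×15 integer matrix of rank 5; reducing to Smith normal form yields diagonal entries (1,1,1,1,1).

Boundary ∂_2: C_2 → C_1 maps a triangle to the signed sum of its edges. For instance
  ∂[v_0,v_4,v_5] = [v_4,v_5] − [v_0,v_5] + [v_0,v_4],
  ∂[v_1,v_2,v_5] = [v_2,v_5] − [v_1,v_5] + [v_1,v_2].
The 15×10 boundary matrix has rank 10 and Smith normal form diag(1,1,1,1,1,1,1,1,1,2).

Now H_k = ker ∂_k / im ∂_{k+1}, so:

  H_0: rank C_0 − rank ∂_1 = 6 − 5 = 1, and the invariant factors of ∂_1 are all 1, so H_0 = Z.
  H_1: rank ker ∂_1 − rank ∂_2 = (15 − 5) − 10 = 0, and ∂_2 has invariant factor 2 > 1, so H_1 = Z/2.
  H_2: rank ker ∂_2 − rank ∂_3 = (10 − 10) − 0 = 0, and there is no ∂_3, so H_2 = 0.

As a check, the Euler characteristic is 6 − 15 + 10 = 1, which agrees with 1 − 0 + 0 = 1.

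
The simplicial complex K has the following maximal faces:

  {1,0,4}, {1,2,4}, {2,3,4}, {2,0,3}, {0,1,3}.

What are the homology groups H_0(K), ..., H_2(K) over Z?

H_0 = Z,  H_1 = Z,  H_2 = 0.

We work with the vertex ordering 0 < 1 < 2 < 3 < 4. The simplices of K, each written with vertices in increasing order, are:

  0-simplices (5): [0], [1], [2], [3], [4]
  1-simplices (10): [0,1], [0,2], [0,3], [0,4], [1,2], [1,3], [1,4], [2,3], [2,4], [3,4]
  2-simplices (5): [0,1,3], [0,1,4], [0,2,3], [1,2,4], [2,3,4]

so the chain groups are C_0 ≅ Z^5, C_1 ≅ Z^10, C_2 ≅ Z^5.

The boundary map ∂_1: C_1 → C_0 is given by ∂[p,q] = [q] − [p].
As a 5×10 matrix over Z this has rank 4, with invariant factors (1,1,1,1).

∂_2: C_2 → C_1 sends each 2-simplex [p,q,r] to [q,r] − [p,r] + [p,q]. For instance
  ∂[0,2,3] = [2,3] − [0,3] + [0,2],
  ∂[0,1,4] = [1,4] − [0,4] + [0,1].
The resulting 10×5 matrix has rank 5, and its Smith normal form has invariant factors (1,1,1,1,1).

Now H_k = ker ∂_k / im ∂_{k+1}, so:

  H_0: rank C_0 − rank ∂_1 = 5 − 4 = 1, and the invariant factors of ∂_1 are all 1, so H_0 = Z.
  H_1: rank ker ∂_1 − rank ∂_2 = (10 − 4) − 5 = 1, and the invariant factors of ∂_2 are all 1, so H_1 = Z.
  H_2: rank ker ∂_2 − rank ∂_3 = (5 − 5) − 0 = 0, and there is no ∂_3, so H_2 = 0.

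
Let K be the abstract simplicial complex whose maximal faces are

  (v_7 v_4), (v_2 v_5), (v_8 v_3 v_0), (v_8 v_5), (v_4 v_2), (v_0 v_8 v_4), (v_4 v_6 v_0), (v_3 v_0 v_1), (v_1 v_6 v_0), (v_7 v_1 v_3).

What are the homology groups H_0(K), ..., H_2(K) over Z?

Take the total order v_0 < v_1 < v_2 < v_3 < v_4 < v_5 < v_6 < v_7 < v_8 on the vertex set. Then K (dimension 2) consists of the simplices:

  0-simplices (9): [v_0], [v_1], [v_2], [v_3], [v_4], [v_5], [v_6], [v_7], [v_8]
  1-simplices (16): (16 of them)
  2-simplices (6): [v_0,v_1,v_3], [v_0,v_1,v_6], [v_0,v_3,v_8], [v_0,v_4,v_6], [v_0,v_4,v_8], [v_1,v_3,v_7]

so the chain groups are C_0 ≅ Z^9, C_1 ≅ Z^16, C_2 ≅ Z^6.

Boundary ∂_1: C_1 → C_0 sends each edge [p,q] (with p < q) to q − p. For instance
  ∂[v_4,v_7] = [v_7] − [v_4].
The resulting 9×16 matrix has rank 8, and its Smith normal form has invariant factors (1,1,1,1,1,1,1,1).

Boundary ∂_2: C_2 → C_1 maps a triangle to the signed sum of its edges. For instance
  ∂[v_0,v_1,v_3] = [v_1,v_3] − [v_0,v_3] + [v_0,v_1],
  ∂[v_0,v_4,v_6] = [v_4,v_6] − [v_0,v_6] + [v_0,v_4].
The resulting 16×6 matrix has rank 6, and its Smith normal form has invariant factors (1,1,1,1,1,1).

From H_k ≅ ker(∂_k) / im(∂_{k+1}) we obtain:

  H_0: rank C_0 − rank ∂_1 = 9 − 8 = 1, and the invariant factors of ∂_1 are all 1, so H_0 = Z.
  H_1: rank ker ∂_1 − rank ∂_2 = (16 − 8) − 6 = 2, and the invariant factors of ∂_2 are all 1, so H_1 = Z^2.
  H_2: rank ker ∂_2 − rank ∂_3 = (6 − 6) − 0 = 0, and there is no ∂_3, so H_2 = 0.

H_0 ≅ Z,  H_1 ≅ Z^2,  H_2 = 0.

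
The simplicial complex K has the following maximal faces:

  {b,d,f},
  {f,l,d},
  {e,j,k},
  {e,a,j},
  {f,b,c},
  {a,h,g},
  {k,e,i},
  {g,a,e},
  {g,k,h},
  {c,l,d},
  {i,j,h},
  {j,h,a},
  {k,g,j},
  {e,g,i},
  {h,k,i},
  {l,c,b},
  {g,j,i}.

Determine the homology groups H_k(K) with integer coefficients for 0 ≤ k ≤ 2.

K has 12 vertices, 28 edges, 17 triangles.
rank ∂_0 = 0, rank ∂_1 = 10 ⇒ b_0 = 12 − 0 − 10 = 2; all invariant factors of ∂_1 are 1 so no torsion. So H_0 ≅ Z^2.
rank ∂_1 = 10, rank ∂_2 = 17 ⇒ b_1 = 28 − 10 − 17 = 1; ∂_2 has invariant factor(s) [2] giving torsion. So H_1 ≅ Z ⊕ Z/2.
rank ∂_2 = 17, rank ∂_3 = 0 ⇒ b_2 = 17 − 17 − 0 = 0. So H_2 ≅ 0.

H_0 ≅ Z^2,  H_1 ≅ Z ⊕ Z/2,  H_2 = 0.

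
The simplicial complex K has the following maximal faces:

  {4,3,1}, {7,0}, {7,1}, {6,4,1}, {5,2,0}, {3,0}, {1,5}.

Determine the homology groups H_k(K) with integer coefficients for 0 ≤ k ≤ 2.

Order the vertices as 0 < 1 < 2 < 3 < 4 < 5 < 6 < 7. Listing each simplex with vertices in this order, K has dimension 2 with simplices:

  0-simplices (8): [0], [1], [2], [3], [4], [5], [6], [7]
  1-simplices (12): [0,2], [0,3], [0,5], [0,7], [1,3], [1,4], [1,5], [1,6], [1,7], [2,5], [3,4], [4,6]
  2-simplices (3): [0,2,5], [1,3,4], [1,4,6]

Hence C_0 ≅ Z^8, C_1 ≅ Z^12, C_2 ≅ Z^3.

∂_1: C_1 → C_0 is given by ∂[p,q] = [q] − [p]. For instance
  ∂[0,7] = [7] − [0].
The resulting 8×12 matrix has rank 7, and its Smith normal form has invariant factors (1,1,1,1,1,1,1).

Boundary ∂_2: C_2 → C_1 sends each 2-simplex [p,q,r] to [q,r] − [p,r] + [p,q]. For instance
  ∂[1,4,6] = [4,6] − [1,6] + [1,4],
  ∂[0,2,5] = [2,5] − [0,5] + [0,2].
The 12×3 boundary matrix has rank 3 and Smith normal form diag(1,1,1).

Now H_k = ker ∂_k / im ∂_{k+1}, so:

  H_0: rank C_0 − rank ∂_1 = 8 − 7 = 1, and the invariant factors of ∂_1 are all 1, so H_0 = Z.
  H_1: rank ker ∂_1 − rank ∂_2 = (12 − 7) − 3 = 2, and the invariant factors of ∂_2 are all 1, so H_1 = Z^2.
  H_2: rank ker ∂_2 − rank ∂_3 = (3 − 3) − 0 = 0, and there is no ∂_3, so H_2 = 0.

As a check, the Euler characteristic is 8 − 12 + 3 = -1, which agrees with 1 − 2 + 0 = -1.

H_0 ≅ Z,  H_1 ≅ Z^2,  H_2 = 0.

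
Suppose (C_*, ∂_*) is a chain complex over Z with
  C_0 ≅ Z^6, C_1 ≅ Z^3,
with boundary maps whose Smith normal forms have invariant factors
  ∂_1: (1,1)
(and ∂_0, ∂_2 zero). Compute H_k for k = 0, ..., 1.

H_0 = Z^4,  H_1 = Z.

H_0: b_0 = 6 − 0 − 2 = 4; torsion from ∂_1 factors > 1: none. So H_0 = Z^4.
H_1: b_1 = 3 − 2 − 0 = 1; torsion from ∂_2 factors > 1: none. So H_1 = Z.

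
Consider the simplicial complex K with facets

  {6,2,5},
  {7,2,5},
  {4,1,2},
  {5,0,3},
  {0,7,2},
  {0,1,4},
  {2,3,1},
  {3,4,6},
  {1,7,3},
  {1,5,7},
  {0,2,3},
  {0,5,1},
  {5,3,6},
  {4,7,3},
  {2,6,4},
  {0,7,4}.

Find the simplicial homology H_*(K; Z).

H_0 ≅ Z,  H_1 ≅ Z^2,  H_2 ≅ Z.

We work with the vertex ordering 0 < 1 < 2 < 3 < 4 < 5 < 6 < 7. The simplices of K, each written with vertices in increasing order, are:

  0-simplices (8): [0], [1], [2], [3], [4], [5], [6], [7]
  1-simplices (24): (24 of them)
  2-simplices (16): [0,1,4], [0,1,5], [0,2,3], [0,2,7], [0,3,5], [0,4,7], [1,2,3], [1,2,4], [1,3,7], [1,5,7], [2,4,6], [2,5,6], [2,5,7], [3,4,6], [3,4,7], [3,5,6]

so the chain groups are C_0 ≅ Z^8, C_1 ≅ Z^24, C_2 ≅ Z^16.

Boundary ∂_1: C_1 → C_0 is given by ∂[p,q] = [q] − [p]. For instance
  ∂[1,2] = [2] − [1].
As a 8×24 matrix over Z this has rank 7, with invariant factors (1,1,1,1,1,1,1).

Boundary ∂_2: C_2 → C_1 maps a triangle to the signed sum of its edges. For instance
  ∂[0,2,3] = [2,3] − [0,3] + [0,2],
  ∂[2,5,7] = [5,7] − [2,7] + [2,5].
The resulting 24×16 matrix has rank 15, and its Smith normal form has invariant factors (1,1,1,1,1,1,1,1,1,1,1,1,1,1,1).

Reading off H_k = ker ∂_k / im ∂_{k+1}:

  H_0: rank C_0 − rank ∂_1 = 8 − 7 = 1, and the invariant factors of ∂_1 are all 1, so H_0 ≅ Z.
  H_1: rank ker ∂_1 − rank ∂_2 = (24 − 7) − 15 = 2, and the invariant factors of ∂_2 are all 1, so H_1 ≅ Z^2.
  H_2: rank ker ∂_2 − rank ∂_3 = (16 − 15) − 0 = 1, and there is no ∂_3, so H_2 ≅ Z.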